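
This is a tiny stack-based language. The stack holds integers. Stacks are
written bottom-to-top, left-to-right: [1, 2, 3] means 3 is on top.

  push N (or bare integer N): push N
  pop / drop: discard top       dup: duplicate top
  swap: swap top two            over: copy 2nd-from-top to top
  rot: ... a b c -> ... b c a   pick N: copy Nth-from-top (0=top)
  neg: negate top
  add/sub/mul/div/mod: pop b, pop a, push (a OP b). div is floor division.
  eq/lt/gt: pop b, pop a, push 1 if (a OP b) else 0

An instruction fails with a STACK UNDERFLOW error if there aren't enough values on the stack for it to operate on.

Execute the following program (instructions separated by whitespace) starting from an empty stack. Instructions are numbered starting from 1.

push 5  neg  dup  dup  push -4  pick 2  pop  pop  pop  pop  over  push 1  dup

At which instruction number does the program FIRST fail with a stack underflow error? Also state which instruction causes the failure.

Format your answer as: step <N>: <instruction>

Step 1 ('push 5'): stack = [5], depth = 1
Step 2 ('neg'): stack = [-5], depth = 1
Step 3 ('dup'): stack = [-5, -5], depth = 2
Step 4 ('dup'): stack = [-5, -5, -5], depth = 3
Step 5 ('push -4'): stack = [-5, -5, -5, -4], depth = 4
Step 6 ('pick 2'): stack = [-5, -5, -5, -4, -5], depth = 5
Step 7 ('pop'): stack = [-5, -5, -5, -4], depth = 4
Step 8 ('pop'): stack = [-5, -5, -5], depth = 3
Step 9 ('pop'): stack = [-5, -5], depth = 2
Step 10 ('pop'): stack = [-5], depth = 1
Step 11 ('over'): needs 2 value(s) but depth is 1 — STACK UNDERFLOW

Answer: step 11: over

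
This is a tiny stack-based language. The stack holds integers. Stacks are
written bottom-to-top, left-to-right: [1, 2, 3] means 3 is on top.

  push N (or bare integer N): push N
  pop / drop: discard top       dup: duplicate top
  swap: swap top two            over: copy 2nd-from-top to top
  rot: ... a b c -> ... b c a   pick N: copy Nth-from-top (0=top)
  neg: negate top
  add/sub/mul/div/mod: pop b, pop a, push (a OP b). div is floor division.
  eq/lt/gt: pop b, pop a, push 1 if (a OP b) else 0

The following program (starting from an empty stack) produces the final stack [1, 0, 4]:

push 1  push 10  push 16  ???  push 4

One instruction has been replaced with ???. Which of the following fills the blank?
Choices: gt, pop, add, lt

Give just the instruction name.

Answer: gt

Derivation:
Stack before ???: [1, 10, 16]
Stack after ???:  [1, 0]
Checking each choice:
  gt: MATCH
  pop: produces [1, 10, 4]
  add: produces [1, 26, 4]
  lt: produces [1, 1, 4]


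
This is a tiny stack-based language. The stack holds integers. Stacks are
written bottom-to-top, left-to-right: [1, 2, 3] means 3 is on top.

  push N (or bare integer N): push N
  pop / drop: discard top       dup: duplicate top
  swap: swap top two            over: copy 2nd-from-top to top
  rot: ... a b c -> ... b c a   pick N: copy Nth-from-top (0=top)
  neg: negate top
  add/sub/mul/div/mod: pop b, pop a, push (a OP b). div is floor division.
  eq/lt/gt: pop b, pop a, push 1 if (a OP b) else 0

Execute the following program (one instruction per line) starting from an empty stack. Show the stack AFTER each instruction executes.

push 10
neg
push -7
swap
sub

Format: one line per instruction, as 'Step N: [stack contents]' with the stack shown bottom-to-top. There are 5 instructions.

Step 1: [10]
Step 2: [-10]
Step 3: [-10, -7]
Step 4: [-7, -10]
Step 5: [3]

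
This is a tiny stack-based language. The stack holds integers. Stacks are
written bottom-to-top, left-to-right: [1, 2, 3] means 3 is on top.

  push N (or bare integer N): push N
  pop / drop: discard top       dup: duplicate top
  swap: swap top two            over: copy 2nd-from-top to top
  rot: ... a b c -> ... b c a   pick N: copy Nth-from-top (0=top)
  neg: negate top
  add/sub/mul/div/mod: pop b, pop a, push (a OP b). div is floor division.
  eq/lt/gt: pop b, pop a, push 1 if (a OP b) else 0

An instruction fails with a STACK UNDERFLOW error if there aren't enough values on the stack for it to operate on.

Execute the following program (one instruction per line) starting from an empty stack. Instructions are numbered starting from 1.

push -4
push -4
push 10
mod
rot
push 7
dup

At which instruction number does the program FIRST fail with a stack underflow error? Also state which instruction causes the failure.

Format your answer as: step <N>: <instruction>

Answer: step 5: rot

Derivation:
Step 1 ('push -4'): stack = [-4], depth = 1
Step 2 ('push -4'): stack = [-4, -4], depth = 2
Step 3 ('push 10'): stack = [-4, -4, 10], depth = 3
Step 4 ('mod'): stack = [-4, 6], depth = 2
Step 5 ('rot'): needs 3 value(s) but depth is 2 — STACK UNDERFLOW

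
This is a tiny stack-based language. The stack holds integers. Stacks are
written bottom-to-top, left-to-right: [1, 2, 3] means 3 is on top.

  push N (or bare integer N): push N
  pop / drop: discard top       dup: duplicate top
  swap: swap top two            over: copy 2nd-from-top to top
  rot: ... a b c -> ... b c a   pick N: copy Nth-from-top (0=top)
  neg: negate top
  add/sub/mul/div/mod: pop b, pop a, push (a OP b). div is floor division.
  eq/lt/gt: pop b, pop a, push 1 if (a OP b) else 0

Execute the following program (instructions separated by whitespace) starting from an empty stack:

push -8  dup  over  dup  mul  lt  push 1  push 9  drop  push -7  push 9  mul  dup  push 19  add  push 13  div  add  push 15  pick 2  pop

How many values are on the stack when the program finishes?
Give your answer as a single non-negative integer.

Answer: 5

Derivation:
After 'push -8': stack = [-8] (depth 1)
After 'dup': stack = [-8, -8] (depth 2)
After 'over': stack = [-8, -8, -8] (depth 3)
After 'dup': stack = [-8, -8, -8, -8] (depth 4)
After 'mul': stack = [-8, -8, 64] (depth 3)
After 'lt': stack = [-8, 1] (depth 2)
After 'push 1': stack = [-8, 1, 1] (depth 3)
After 'push 9': stack = [-8, 1, 1, 9] (depth 4)
After 'drop': stack = [-8, 1, 1] (depth 3)
After 'push -7': stack = [-8, 1, 1, -7] (depth 4)
  ...
After 'mul': stack = [-8, 1, 1, -63] (depth 4)
After 'dup': stack = [-8, 1, 1, -63, -63] (depth 5)
After 'push 19': stack = [-8, 1, 1, -63, -63, 19] (depth 6)
After 'add': stack = [-8, 1, 1, -63, -44] (depth 5)
After 'push 13': stack = [-8, 1, 1, -63, -44, 13] (depth 6)
After 'div': stack = [-8, 1, 1, -63, -4] (depth 5)
After 'add': stack = [-8, 1, 1, -67] (depth 4)
After 'push 15': stack = [-8, 1, 1, -67, 15] (depth 5)
After 'pick 2': stack = [-8, 1, 1, -67, 15, 1] (depth 6)
After 'pop': stack = [-8, 1, 1, -67, 15] (depth 5)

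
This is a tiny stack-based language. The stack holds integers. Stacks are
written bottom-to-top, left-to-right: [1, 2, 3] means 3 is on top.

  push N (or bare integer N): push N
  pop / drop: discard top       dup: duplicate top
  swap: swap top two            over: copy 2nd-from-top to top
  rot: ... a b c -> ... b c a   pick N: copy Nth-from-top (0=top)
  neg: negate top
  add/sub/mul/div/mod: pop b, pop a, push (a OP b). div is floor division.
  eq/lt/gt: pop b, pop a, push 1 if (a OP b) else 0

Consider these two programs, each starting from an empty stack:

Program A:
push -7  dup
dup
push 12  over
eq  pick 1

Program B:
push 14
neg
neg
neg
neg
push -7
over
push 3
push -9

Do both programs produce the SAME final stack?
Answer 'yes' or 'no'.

Program A trace:
  After 'push -7': [-7]
  After 'dup': [-7, -7]
  After 'dup': [-7, -7, -7]
  After 'push 12': [-7, -7, -7, 12]
  After 'over': [-7, -7, -7, 12, -7]
  After 'eq': [-7, -7, -7, 0]
  After 'pick 1': [-7, -7, -7, 0, -7]
Program A final stack: [-7, -7, -7, 0, -7]

Program B trace:
  After 'push 14': [14]
  After 'neg': [-14]
  After 'neg': [14]
  After 'neg': [-14]
  After 'neg': [14]
  After 'push -7': [14, -7]
  After 'over': [14, -7, 14]
  After 'push 3': [14, -7, 14, 3]
  After 'push -9': [14, -7, 14, 3, -9]
Program B final stack: [14, -7, 14, 3, -9]
Same: no

Answer: no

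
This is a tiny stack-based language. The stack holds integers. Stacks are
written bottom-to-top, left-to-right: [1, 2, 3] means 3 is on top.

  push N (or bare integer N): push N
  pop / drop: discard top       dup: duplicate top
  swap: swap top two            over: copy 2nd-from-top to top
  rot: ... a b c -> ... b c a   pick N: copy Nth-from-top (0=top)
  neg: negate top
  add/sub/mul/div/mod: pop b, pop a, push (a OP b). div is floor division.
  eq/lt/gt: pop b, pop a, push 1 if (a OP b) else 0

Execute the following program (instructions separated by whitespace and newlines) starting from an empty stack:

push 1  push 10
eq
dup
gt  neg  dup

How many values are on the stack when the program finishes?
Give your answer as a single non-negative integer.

After 'push 1': stack = [1] (depth 1)
After 'push 10': stack = [1, 10] (depth 2)
After 'eq': stack = [0] (depth 1)
After 'dup': stack = [0, 0] (depth 2)
After 'gt': stack = [0] (depth 1)
After 'neg': stack = [0] (depth 1)
After 'dup': stack = [0, 0] (depth 2)

Answer: 2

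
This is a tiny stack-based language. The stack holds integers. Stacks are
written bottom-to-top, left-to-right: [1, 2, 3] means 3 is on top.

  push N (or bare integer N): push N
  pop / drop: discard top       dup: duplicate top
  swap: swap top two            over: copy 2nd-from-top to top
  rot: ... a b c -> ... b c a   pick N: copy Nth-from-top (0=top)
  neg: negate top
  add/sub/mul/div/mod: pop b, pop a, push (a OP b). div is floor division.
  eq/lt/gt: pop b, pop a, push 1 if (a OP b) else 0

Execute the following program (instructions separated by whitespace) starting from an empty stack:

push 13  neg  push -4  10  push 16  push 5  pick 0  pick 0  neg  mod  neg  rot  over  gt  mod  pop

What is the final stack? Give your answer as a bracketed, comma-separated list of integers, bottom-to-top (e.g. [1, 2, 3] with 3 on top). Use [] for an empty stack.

Answer: [-13, -4, 10, 5]

Derivation:
After 'push 13': [13]
After 'neg': [-13]
After 'push -4': [-13, -4]
After 'push 10': [-13, -4, 10]
After 'push 16': [-13, -4, 10, 16]
After 'push 5': [-13, -4, 10, 16, 5]
After 'pick 0': [-13, -4, 10, 16, 5, 5]
After 'pick 0': [-13, -4, 10, 16, 5, 5, 5]
After 'neg': [-13, -4, 10, 16, 5, 5, -5]
After 'mod': [-13, -4, 10, 16, 5, 0]
After 'neg': [-13, -4, 10, 16, 5, 0]
After 'rot': [-13, -4, 10, 5, 0, 16]
After 'over': [-13, -4, 10, 5, 0, 16, 0]
After 'gt': [-13, -4, 10, 5, 0, 1]
After 'mod': [-13, -4, 10, 5, 0]
After 'pop': [-13, -4, 10, 5]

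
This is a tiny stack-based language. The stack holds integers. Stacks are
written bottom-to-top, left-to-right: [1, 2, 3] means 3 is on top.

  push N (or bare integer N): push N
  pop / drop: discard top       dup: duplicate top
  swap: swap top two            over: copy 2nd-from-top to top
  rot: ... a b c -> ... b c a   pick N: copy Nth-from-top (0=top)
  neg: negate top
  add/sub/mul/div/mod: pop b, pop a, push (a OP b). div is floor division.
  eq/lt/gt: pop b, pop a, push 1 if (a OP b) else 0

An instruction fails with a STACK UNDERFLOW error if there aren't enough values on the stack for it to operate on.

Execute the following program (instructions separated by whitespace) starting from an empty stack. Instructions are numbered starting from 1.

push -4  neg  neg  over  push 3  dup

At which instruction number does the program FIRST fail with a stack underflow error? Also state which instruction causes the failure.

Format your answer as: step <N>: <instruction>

Answer: step 4: over

Derivation:
Step 1 ('push -4'): stack = [-4], depth = 1
Step 2 ('neg'): stack = [4], depth = 1
Step 3 ('neg'): stack = [-4], depth = 1
Step 4 ('over'): needs 2 value(s) but depth is 1 — STACK UNDERFLOW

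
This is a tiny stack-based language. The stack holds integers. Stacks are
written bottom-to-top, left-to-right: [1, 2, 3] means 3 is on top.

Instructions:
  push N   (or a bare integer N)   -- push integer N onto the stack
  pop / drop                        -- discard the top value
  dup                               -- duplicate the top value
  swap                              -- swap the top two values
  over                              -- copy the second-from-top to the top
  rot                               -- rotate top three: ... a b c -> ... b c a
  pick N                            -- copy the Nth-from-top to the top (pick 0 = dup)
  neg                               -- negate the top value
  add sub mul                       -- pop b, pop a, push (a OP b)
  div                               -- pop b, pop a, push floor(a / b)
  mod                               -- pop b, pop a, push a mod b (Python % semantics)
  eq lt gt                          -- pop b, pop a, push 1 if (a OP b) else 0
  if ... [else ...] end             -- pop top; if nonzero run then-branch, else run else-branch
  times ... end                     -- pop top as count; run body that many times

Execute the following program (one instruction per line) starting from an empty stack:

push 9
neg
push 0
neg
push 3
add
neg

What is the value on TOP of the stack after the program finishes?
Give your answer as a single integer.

Answer: -3

Derivation:
After 'push 9': [9]
After 'neg': [-9]
After 'push 0': [-9, 0]
After 'neg': [-9, 0]
After 'push 3': [-9, 0, 3]
After 'add': [-9, 3]
After 'neg': [-9, -3]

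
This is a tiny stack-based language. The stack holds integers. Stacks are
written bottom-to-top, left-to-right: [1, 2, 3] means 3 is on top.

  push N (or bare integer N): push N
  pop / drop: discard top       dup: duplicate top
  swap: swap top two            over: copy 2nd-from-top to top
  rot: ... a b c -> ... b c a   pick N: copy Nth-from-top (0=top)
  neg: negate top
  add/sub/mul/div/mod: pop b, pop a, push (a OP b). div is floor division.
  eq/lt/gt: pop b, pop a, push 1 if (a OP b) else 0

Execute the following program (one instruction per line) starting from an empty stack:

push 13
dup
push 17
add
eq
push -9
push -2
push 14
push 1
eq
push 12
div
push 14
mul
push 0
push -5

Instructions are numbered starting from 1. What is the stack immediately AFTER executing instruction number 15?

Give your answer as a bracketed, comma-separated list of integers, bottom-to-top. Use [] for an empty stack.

Step 1 ('push 13'): [13]
Step 2 ('dup'): [13, 13]
Step 3 ('push 17'): [13, 13, 17]
Step 4 ('add'): [13, 30]
Step 5 ('eq'): [0]
Step 6 ('push -9'): [0, -9]
Step 7 ('push -2'): [0, -9, -2]
Step 8 ('push 14'): [0, -9, -2, 14]
Step 9 ('push 1'): [0, -9, -2, 14, 1]
Step 10 ('eq'): [0, -9, -2, 0]
Step 11 ('push 12'): [0, -9, -2, 0, 12]
Step 12 ('div'): [0, -9, -2, 0]
Step 13 ('push 14'): [0, -9, -2, 0, 14]
Step 14 ('mul'): [0, -9, -2, 0]
Step 15 ('push 0'): [0, -9, -2, 0, 0]

Answer: [0, -9, -2, 0, 0]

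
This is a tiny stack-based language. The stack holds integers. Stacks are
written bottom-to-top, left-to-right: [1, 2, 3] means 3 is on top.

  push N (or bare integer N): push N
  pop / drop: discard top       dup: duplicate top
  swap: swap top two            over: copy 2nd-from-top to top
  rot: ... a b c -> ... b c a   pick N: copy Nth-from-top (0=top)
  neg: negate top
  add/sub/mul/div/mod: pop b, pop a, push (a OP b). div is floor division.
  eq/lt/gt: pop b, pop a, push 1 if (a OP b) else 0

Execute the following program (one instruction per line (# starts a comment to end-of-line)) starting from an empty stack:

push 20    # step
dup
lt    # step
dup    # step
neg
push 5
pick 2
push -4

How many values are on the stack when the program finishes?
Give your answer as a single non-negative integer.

After 'push 20': stack = [20] (depth 1)
After 'dup': stack = [20, 20] (depth 2)
After 'lt': stack = [0] (depth 1)
After 'dup': stack = [0, 0] (depth 2)
After 'neg': stack = [0, 0] (depth 2)
After 'push 5': stack = [0, 0, 5] (depth 3)
After 'pick 2': stack = [0, 0, 5, 0] (depth 4)
After 'push -4': stack = [0, 0, 5, 0, -4] (depth 5)

Answer: 5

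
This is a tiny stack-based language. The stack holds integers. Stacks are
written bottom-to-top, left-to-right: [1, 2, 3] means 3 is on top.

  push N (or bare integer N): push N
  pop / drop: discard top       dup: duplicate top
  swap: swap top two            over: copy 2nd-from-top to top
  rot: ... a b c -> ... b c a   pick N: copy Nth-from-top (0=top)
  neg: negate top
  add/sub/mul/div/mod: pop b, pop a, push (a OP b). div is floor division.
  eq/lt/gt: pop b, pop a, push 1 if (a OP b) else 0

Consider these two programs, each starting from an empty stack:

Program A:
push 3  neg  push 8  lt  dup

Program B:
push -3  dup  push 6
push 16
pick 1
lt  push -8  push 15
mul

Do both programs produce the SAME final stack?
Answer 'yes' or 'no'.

Program A trace:
  After 'push 3': [3]
  After 'neg': [-3]
  After 'push 8': [-3, 8]
  After 'lt': [1]
  After 'dup': [1, 1]
Program A final stack: [1, 1]

Program B trace:
  After 'push -3': [-3]
  After 'dup': [-3, -3]
  After 'push 6': [-3, -3, 6]
  After 'push 16': [-3, -3, 6, 16]
  After 'pick 1': [-3, -3, 6, 16, 6]
  After 'lt': [-3, -3, 6, 0]
  After 'push -8': [-3, -3, 6, 0, -8]
  After 'push 15': [-3, -3, 6, 0, -8, 15]
  After 'mul': [-3, -3, 6, 0, -120]
Program B final stack: [-3, -3, 6, 0, -120]
Same: no

Answer: no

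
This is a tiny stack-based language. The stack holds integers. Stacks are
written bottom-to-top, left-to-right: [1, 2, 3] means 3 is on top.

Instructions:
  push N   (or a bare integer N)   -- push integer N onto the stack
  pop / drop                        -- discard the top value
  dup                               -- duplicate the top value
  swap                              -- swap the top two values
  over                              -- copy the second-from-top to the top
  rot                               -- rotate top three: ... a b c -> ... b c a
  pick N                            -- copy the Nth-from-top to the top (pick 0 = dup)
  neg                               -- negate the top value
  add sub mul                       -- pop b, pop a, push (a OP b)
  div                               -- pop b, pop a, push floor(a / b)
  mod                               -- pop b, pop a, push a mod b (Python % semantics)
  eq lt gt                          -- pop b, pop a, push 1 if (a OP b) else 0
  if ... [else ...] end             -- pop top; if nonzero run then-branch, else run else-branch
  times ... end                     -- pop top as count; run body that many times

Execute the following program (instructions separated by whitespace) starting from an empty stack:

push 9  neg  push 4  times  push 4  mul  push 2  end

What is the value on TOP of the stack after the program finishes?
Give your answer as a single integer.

Answer: 2

Derivation:
After 'push 9': [9]
After 'neg': [-9]
After 'push 4': [-9, 4]
After 'times': [-9]
After 'push 4': [-9, 4]
After 'mul': [-36]
After 'push 2': [-36, 2]
After 'push 4': [-36, 2, 4]
After 'mul': [-36, 8]
After 'push 2': [-36, 8, 2]
After 'push 4': [-36, 8, 2, 4]
After 'mul': [-36, 8, 8]
After 'push 2': [-36, 8, 8, 2]
After 'push 4': [-36, 8, 8, 2, 4]
After 'mul': [-36, 8, 8, 8]
After 'push 2': [-36, 8, 8, 8, 2]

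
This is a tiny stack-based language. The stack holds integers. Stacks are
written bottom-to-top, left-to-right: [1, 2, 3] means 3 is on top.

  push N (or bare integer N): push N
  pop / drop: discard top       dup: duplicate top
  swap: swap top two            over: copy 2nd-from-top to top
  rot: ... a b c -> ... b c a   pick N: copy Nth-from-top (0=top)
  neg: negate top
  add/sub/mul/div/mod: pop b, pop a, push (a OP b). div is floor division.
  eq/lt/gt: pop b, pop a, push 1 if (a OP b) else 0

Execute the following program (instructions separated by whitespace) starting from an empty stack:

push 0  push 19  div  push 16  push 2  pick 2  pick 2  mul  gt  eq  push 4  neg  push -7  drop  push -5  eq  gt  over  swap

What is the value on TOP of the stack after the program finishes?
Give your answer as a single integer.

Answer: 0

Derivation:
After 'push 0': [0]
After 'push 19': [0, 19]
After 'div': [0]
After 'push 16': [0, 16]
After 'push 2': [0, 16, 2]
After 'pick 2': [0, 16, 2, 0]
After 'pick 2': [0, 16, 2, 0, 16]
After 'mul': [0, 16, 2, 0]
After 'gt': [0, 16, 1]
After 'eq': [0, 0]
After 'push 4': [0, 0, 4]
After 'neg': [0, 0, -4]
After 'push -7': [0, 0, -4, -7]
After 'drop': [0, 0, -4]
After 'push -5': [0, 0, -4, -5]
After 'eq': [0, 0, 0]
After 'gt': [0, 0]
After 'over': [0, 0, 0]
After 'swap': [0, 0, 0]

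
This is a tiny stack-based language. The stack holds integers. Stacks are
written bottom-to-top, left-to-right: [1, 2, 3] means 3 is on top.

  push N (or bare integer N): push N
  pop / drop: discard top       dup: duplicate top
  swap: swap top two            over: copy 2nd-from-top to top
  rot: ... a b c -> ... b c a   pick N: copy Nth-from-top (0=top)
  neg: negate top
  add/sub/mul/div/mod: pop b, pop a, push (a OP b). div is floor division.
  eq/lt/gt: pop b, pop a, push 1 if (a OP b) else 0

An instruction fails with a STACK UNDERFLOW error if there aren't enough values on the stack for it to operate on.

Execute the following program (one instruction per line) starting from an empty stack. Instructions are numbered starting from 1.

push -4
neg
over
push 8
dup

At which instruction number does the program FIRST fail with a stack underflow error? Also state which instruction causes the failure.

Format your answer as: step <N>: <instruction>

Answer: step 3: over

Derivation:
Step 1 ('push -4'): stack = [-4], depth = 1
Step 2 ('neg'): stack = [4], depth = 1
Step 3 ('over'): needs 2 value(s) but depth is 1 — STACK UNDERFLOW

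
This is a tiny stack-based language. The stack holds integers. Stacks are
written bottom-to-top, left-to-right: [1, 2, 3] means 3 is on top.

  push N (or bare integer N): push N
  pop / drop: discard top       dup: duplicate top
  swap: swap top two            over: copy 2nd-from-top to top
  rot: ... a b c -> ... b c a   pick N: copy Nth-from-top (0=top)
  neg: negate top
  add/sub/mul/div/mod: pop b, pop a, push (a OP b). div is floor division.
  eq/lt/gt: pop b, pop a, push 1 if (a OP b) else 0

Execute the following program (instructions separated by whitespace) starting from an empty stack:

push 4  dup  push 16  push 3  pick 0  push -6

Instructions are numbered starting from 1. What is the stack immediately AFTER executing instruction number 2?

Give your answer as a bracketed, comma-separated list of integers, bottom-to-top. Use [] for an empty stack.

Answer: [4, 4]

Derivation:
Step 1 ('push 4'): [4]
Step 2 ('dup'): [4, 4]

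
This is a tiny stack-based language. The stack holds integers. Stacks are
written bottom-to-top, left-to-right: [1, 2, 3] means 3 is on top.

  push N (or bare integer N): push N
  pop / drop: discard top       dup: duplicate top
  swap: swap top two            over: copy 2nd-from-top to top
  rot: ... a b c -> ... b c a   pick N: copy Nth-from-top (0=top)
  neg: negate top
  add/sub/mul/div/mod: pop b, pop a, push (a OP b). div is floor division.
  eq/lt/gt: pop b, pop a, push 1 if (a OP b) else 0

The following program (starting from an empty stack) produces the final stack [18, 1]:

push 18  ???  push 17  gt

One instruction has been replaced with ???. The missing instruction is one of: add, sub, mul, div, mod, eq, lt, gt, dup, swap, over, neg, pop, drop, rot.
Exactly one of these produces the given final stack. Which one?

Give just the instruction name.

Answer: dup

Derivation:
Stack before ???: [18]
Stack after ???:  [18, 18]
The instruction that transforms [18] -> [18, 18] is: dup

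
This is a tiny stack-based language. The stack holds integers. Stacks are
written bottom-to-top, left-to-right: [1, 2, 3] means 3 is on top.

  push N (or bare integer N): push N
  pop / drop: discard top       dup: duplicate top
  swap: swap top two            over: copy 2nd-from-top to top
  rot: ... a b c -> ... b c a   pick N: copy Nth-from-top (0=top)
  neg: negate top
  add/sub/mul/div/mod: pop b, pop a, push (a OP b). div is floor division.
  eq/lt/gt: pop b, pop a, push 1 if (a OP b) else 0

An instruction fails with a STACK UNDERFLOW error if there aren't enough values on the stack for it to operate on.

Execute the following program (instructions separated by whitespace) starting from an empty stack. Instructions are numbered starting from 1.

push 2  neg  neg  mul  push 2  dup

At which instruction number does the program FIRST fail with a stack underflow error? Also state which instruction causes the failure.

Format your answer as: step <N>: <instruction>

Answer: step 4: mul

Derivation:
Step 1 ('push 2'): stack = [2], depth = 1
Step 2 ('neg'): stack = [-2], depth = 1
Step 3 ('neg'): stack = [2], depth = 1
Step 4 ('mul'): needs 2 value(s) but depth is 1 — STACK UNDERFLOW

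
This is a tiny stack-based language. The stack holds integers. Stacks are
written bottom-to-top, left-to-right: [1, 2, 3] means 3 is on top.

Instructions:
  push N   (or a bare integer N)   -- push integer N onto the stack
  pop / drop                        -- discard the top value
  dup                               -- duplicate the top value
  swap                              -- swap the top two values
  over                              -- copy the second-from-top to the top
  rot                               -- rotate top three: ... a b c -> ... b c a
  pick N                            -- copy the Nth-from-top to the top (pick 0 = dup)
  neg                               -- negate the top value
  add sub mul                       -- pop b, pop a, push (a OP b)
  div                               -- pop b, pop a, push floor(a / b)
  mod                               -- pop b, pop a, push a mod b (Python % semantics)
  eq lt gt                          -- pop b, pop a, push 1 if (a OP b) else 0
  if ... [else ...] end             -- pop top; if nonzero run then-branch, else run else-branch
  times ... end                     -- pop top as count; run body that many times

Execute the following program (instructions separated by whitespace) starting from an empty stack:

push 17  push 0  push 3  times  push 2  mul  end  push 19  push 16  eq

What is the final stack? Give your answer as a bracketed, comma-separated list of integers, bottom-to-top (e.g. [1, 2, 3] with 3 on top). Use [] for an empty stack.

Answer: [17, 0, 0]

Derivation:
After 'push 17': [17]
After 'push 0': [17, 0]
After 'push 3': [17, 0, 3]
After 'times': [17, 0]
After 'push 2': [17, 0, 2]
After 'mul': [17, 0]
After 'push 2': [17, 0, 2]
After 'mul': [17, 0]
After 'push 2': [17, 0, 2]
After 'mul': [17, 0]
After 'push 19': [17, 0, 19]
After 'push 16': [17, 0, 19, 16]
After 'eq': [17, 0, 0]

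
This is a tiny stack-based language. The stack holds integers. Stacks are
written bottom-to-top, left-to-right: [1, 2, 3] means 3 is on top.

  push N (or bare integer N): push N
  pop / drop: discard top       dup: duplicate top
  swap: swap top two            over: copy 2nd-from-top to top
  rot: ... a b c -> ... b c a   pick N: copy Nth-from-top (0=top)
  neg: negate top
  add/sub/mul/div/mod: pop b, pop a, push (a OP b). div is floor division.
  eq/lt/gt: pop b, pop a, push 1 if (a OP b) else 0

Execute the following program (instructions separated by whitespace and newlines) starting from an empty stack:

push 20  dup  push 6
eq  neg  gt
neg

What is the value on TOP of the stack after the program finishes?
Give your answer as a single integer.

Answer: -1

Derivation:
After 'push 20': [20]
After 'dup': [20, 20]
After 'push 6': [20, 20, 6]
After 'eq': [20, 0]
After 'neg': [20, 0]
After 'gt': [1]
After 'neg': [-1]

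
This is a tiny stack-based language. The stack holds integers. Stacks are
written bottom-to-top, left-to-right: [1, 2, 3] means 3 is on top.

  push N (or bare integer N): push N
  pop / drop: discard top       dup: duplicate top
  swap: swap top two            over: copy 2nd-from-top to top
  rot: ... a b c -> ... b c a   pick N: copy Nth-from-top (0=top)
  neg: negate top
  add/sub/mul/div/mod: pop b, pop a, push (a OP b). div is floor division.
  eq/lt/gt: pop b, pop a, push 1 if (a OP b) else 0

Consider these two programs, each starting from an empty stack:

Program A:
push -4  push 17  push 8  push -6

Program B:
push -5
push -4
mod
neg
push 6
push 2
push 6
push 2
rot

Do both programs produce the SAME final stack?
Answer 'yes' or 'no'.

Program A trace:
  After 'push -4': [-4]
  After 'push 17': [-4, 17]
  After 'push 8': [-4, 17, 8]
  After 'push -6': [-4, 17, 8, -6]
Program A final stack: [-4, 17, 8, -6]

Program B trace:
  After 'push -5': [-5]
  After 'push -4': [-5, -4]
  After 'mod': [-1]
  After 'neg': [1]
  After 'push 6': [1, 6]
  After 'push 2': [1, 6, 2]
  After 'push 6': [1, 6, 2, 6]
  After 'push 2': [1, 6, 2, 6, 2]
  After 'rot': [1, 6, 6, 2, 2]
Program B final stack: [1, 6, 6, 2, 2]
Same: no

Answer: no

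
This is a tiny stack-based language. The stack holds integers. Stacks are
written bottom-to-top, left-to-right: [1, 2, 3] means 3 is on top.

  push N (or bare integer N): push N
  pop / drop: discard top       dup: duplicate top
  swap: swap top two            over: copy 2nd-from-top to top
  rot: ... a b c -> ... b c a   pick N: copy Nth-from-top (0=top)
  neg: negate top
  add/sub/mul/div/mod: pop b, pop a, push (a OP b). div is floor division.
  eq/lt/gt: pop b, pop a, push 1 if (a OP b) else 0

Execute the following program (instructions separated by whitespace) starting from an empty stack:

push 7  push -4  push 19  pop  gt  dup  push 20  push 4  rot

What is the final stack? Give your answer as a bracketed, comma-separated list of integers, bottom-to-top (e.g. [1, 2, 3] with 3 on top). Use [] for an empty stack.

After 'push 7': [7]
After 'push -4': [7, -4]
After 'push 19': [7, -4, 19]
After 'pop': [7, -4]
After 'gt': [1]
After 'dup': [1, 1]
After 'push 20': [1, 1, 20]
After 'push 4': [1, 1, 20, 4]
After 'rot': [1, 20, 4, 1]

Answer: [1, 20, 4, 1]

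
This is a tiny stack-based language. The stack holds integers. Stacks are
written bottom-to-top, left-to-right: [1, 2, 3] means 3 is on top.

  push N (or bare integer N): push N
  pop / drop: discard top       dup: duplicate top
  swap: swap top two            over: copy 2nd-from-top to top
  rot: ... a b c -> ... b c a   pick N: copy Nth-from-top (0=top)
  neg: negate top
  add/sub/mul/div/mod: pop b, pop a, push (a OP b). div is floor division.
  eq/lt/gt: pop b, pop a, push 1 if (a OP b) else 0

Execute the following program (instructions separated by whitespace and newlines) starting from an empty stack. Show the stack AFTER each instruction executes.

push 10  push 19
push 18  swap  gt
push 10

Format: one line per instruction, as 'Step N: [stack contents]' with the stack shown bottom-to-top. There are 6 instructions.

Step 1: [10]
Step 2: [10, 19]
Step 3: [10, 19, 18]
Step 4: [10, 18, 19]
Step 5: [10, 0]
Step 6: [10, 0, 10]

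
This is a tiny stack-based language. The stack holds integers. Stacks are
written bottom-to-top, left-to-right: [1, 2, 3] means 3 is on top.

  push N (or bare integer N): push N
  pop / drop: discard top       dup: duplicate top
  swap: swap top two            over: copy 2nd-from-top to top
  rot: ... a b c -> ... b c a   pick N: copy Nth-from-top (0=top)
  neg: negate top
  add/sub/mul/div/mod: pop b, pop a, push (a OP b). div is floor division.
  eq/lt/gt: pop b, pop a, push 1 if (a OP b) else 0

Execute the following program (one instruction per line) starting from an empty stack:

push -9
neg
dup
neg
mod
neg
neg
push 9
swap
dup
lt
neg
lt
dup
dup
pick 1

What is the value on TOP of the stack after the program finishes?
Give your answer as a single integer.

After 'push -9': [-9]
After 'neg': [9]
After 'dup': [9, 9]
After 'neg': [9, -9]
After 'mod': [0]
After 'neg': [0]
After 'neg': [0]
After 'push 9': [0, 9]
After 'swap': [9, 0]
After 'dup': [9, 0, 0]
After 'lt': [9, 0]
After 'neg': [9, 0]
After 'lt': [0]
After 'dup': [0, 0]
After 'dup': [0, 0, 0]
After 'pick 1': [0, 0, 0, 0]

Answer: 0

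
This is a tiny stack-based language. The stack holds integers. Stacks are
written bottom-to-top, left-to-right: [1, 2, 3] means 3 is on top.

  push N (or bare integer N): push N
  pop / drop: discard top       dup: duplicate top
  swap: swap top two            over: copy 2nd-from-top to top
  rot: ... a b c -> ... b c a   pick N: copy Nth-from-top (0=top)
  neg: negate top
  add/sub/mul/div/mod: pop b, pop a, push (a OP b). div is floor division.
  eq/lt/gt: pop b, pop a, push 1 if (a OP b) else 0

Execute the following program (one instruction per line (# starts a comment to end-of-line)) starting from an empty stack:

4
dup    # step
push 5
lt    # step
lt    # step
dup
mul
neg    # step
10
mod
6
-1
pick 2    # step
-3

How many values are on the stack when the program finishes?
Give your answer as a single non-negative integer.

After 'push 4': stack = [4] (depth 1)
After 'dup': stack = [4, 4] (depth 2)
After 'push 5': stack = [4, 4, 5] (depth 3)
After 'lt': stack = [4, 1] (depth 2)
After 'lt': stack = [0] (depth 1)
After 'dup': stack = [0, 0] (depth 2)
After 'mul': stack = [0] (depth 1)
After 'neg': stack = [0] (depth 1)
After 'push 10': stack = [0, 10] (depth 2)
After 'mod': stack = [0] (depth 1)
After 'push 6': stack = [0, 6] (depth 2)
After 'push -1': stack = [0, 6, -1] (depth 3)
After 'pick 2': stack = [0, 6, -1, 0] (depth 4)
After 'push -3': stack = [0, 6, -1, 0, -3] (depth 5)

Answer: 5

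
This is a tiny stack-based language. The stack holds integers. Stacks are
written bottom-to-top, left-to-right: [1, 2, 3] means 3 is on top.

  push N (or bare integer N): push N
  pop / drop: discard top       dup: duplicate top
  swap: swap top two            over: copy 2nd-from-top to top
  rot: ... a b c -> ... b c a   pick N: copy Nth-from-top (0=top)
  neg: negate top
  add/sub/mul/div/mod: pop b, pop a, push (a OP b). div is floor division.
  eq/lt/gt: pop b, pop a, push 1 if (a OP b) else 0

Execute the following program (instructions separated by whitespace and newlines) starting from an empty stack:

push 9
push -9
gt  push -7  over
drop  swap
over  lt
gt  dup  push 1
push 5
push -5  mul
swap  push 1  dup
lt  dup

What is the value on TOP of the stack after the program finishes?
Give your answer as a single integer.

Answer: 0

Derivation:
After 'push 9': [9]
After 'push -9': [9, -9]
After 'gt': [1]
After 'push -7': [1, -7]
After 'over': [1, -7, 1]
After 'drop': [1, -7]
After 'swap': [-7, 1]
After 'over': [-7, 1, -7]
After 'lt': [-7, 0]
After 'gt': [0]
After 'dup': [0, 0]
After 'push 1': [0, 0, 1]
After 'push 5': [0, 0, 1, 5]
After 'push -5': [0, 0, 1, 5, -5]
After 'mul': [0, 0, 1, -25]
After 'swap': [0, 0, -25, 1]
After 'push 1': [0, 0, -25, 1, 1]
After 'dup': [0, 0, -25, 1, 1, 1]
After 'lt': [0, 0, -25, 1, 0]
After 'dup': [0, 0, -25, 1, 0, 0]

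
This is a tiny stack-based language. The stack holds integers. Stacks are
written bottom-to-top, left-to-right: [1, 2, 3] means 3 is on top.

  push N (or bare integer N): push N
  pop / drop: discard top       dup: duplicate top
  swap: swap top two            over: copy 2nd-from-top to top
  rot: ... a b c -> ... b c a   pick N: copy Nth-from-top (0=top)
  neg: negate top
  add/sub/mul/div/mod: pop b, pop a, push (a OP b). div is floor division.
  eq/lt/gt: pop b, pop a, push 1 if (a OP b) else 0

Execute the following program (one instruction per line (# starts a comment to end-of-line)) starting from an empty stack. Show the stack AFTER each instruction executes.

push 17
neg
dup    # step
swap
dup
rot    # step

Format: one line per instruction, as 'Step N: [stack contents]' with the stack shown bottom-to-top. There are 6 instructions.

Step 1: [17]
Step 2: [-17]
Step 3: [-17, -17]
Step 4: [-17, -17]
Step 5: [-17, -17, -17]
Step 6: [-17, -17, -17]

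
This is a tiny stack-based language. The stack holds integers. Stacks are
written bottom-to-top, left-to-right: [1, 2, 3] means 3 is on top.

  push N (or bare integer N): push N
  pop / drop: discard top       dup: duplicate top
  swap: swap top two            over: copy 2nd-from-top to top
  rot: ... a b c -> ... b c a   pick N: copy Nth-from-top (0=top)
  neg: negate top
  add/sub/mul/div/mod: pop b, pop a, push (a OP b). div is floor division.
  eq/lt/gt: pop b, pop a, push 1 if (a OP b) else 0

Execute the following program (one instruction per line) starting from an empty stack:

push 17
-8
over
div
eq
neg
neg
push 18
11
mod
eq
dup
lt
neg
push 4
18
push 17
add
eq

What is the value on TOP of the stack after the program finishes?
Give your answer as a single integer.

After 'push 17': [17]
After 'push -8': [17, -8]
After 'over': [17, -8, 17]
After 'div': [17, -1]
After 'eq': [0]
After 'neg': [0]
After 'neg': [0]
After 'push 18': [0, 18]
After 'push 11': [0, 18, 11]
After 'mod': [0, 7]
After 'eq': [0]
After 'dup': [0, 0]
After 'lt': [0]
After 'neg': [0]
After 'push 4': [0, 4]
After 'push 18': [0, 4, 18]
After 'push 17': [0, 4, 18, 17]
After 'add': [0, 4, 35]
After 'eq': [0, 0]

Answer: 0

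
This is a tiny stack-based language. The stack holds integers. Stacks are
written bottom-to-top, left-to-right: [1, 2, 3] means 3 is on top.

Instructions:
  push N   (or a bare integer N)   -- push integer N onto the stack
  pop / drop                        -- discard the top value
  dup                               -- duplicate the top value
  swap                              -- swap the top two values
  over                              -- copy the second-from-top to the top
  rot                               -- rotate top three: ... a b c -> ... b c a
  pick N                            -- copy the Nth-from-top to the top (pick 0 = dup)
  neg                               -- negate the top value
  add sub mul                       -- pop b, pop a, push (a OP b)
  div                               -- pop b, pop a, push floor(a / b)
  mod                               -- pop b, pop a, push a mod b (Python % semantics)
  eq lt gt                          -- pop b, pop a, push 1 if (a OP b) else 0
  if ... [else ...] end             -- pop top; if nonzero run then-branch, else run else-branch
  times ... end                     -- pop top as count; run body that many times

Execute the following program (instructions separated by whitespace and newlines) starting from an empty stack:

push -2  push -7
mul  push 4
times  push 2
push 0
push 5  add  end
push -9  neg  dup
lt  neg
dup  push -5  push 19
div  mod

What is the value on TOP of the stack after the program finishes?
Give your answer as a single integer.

After 'push -2': [-2]
After 'push -7': [-2, -7]
After 'mul': [14]
After 'push 4': [14, 4]
After 'times': [14]
After 'push 2': [14, 2]
After 'push 0': [14, 2, 0]
After 'push 5': [14, 2, 0, 5]
After 'add': [14, 2, 5]
After 'push 2': [14, 2, 5, 2]
  ...
After 'push -9': [14, 2, 5, 2, 5, 2, 5, 2, 5, -9]
After 'neg': [14, 2, 5, 2, 5, 2, 5, 2, 5, 9]
After 'dup': [14, 2, 5, 2, 5, 2, 5, 2, 5, 9, 9]
After 'lt': [14, 2, 5, 2, 5, 2, 5, 2, 5, 0]
After 'neg': [14, 2, 5, 2, 5, 2, 5, 2, 5, 0]
After 'dup': [14, 2, 5, 2, 5, 2, 5, 2, 5, 0, 0]
After 'push -5': [14, 2, 5, 2, 5, 2, 5, 2, 5, 0, 0, -5]
After 'push 19': [14, 2, 5, 2, 5, 2, 5, 2, 5, 0, 0, -5, 19]
After 'div': [14, 2, 5, 2, 5, 2, 5, 2, 5, 0, 0, -1]
After 'mod': [14, 2, 5, 2, 5, 2, 5, 2, 5, 0, 0]

Answer: 0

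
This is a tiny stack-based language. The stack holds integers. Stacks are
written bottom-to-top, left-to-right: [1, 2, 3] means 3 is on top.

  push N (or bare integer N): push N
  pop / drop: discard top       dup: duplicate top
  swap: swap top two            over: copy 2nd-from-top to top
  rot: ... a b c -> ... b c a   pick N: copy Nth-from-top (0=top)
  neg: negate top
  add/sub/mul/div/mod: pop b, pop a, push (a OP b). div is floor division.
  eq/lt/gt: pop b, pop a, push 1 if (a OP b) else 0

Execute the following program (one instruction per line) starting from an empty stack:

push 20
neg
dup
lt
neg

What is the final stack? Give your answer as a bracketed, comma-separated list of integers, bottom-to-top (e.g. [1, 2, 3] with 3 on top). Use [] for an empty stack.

Answer: [0]

Derivation:
After 'push 20': [20]
After 'neg': [-20]
After 'dup': [-20, -20]
After 'lt': [0]
After 'neg': [0]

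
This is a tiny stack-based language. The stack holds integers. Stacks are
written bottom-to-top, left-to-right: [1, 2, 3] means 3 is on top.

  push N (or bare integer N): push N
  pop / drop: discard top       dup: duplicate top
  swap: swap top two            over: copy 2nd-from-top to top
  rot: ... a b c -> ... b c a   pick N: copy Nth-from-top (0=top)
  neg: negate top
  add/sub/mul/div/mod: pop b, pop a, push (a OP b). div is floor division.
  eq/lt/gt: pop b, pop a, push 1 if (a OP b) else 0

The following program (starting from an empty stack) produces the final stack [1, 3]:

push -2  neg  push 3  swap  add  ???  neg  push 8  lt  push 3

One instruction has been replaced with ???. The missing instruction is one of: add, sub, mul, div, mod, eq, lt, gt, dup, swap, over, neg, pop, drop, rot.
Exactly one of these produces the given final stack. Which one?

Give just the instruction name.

Stack before ???: [5]
Stack after ???:  [-5]
The instruction that transforms [5] -> [-5] is: neg

Answer: neg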